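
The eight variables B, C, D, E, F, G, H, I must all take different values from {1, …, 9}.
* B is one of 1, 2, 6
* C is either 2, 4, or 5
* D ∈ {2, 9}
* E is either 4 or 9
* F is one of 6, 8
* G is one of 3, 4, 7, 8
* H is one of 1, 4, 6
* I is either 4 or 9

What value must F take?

8

E and I between them cover only {4, 9} — a naked pair. Remove those values from C, D, G, H.
D's domain is down to {2}, so D = 2. Eliminate 2 elsewhere: B, C.
C has just one choice, so C = 5.
B and H between them cover only {1, 6} — a naked pair. Remove those values from F.
So F = 8.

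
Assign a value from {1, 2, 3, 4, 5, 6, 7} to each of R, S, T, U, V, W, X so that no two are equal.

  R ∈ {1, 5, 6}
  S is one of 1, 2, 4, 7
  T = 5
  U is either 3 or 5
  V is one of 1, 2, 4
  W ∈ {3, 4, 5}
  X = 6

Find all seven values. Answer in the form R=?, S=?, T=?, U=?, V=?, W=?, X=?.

R=1, S=7, T=5, U=3, V=2, W=4, X=6

T's domain is down to {5}, so T = 5. Eliminate 5 elsewhere: R, U, W.
U's domain is down to {3}, so U = 3. So W can't be 3.
That leaves W = 4. Strike 4 from S, V.
X's domain is down to {6}, so X = 6. So R can't be 6.
R's domain is down to {1}, so R = 1. Strike 1 from S, V.
V's domain is down to {2}, so V = 2. So S can't be 2.
S has just one choice, so S = 7.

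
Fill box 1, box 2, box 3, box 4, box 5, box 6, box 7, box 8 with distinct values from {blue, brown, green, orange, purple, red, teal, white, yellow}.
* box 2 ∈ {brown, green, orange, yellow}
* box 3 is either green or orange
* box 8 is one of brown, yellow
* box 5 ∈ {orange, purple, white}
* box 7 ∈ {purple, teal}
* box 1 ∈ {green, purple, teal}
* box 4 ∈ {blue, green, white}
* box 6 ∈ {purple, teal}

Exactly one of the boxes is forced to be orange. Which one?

box 3

The 8 variables together cover exactly {blue, brown, green, orange, purple, teal, white, yellow} — 8 values for 8 variables — and blue appears only in box 4's list, so box 4 = blue.
The 7 still-open variables together cover exactly {brown, green, orange, purple, teal, white, yellow} — 7 values for 7 variables — and white appears only in box 5's list, so box 5 = white.
The 2 variables box 6 and box 7 are confined to {purple, teal}, which locks those values in; drop them from box 1.
box 1's domain is down to {green}, so box 1 = green. So box 2, box 3 can't be green.
So orange goes to box 3.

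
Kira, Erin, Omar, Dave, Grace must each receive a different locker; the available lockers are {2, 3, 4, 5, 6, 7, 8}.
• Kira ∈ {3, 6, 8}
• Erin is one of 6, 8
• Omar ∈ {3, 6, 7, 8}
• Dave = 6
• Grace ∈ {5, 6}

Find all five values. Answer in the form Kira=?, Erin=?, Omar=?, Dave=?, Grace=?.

Dave must be 6 (only option left). Eliminate 6 elsewhere: Kira, Erin, Omar, Grace.
Grace's domain is down to {5}, so Grace = 5.
Erin's domain is down to {8}, so Erin = 8. So Kira, Omar can't be 8.
Kira's domain is down to {3}, so Kira = 3. So Omar can't be 3.
Omar must be 7 (only option left).

Kira=3, Erin=8, Omar=7, Dave=6, Grace=5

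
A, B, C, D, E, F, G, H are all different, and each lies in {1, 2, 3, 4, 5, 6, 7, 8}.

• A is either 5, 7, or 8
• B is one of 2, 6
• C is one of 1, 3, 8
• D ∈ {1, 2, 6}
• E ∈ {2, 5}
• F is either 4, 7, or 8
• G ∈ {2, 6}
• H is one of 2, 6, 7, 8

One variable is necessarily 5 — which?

Among the 8 variables, 3 fits only C (and all 8 values in {1, 2, 3, 4, 5, 6, 7, 8} must be used), so C = 3.
The 7 still-open variables draw from only 7 values {1, 2, 4, 5, 6, 7, 8}, so each is used; only D can be 1, hence D = 1.
The 6 still-open variables together cover exactly {2, 4, 5, 6, 7, 8} — 6 values for 6 variables — and 4 appears only in F's list, so F = 4.
B and G between them cover only {2, 6} — a naked pair. Remove those values from E, H.
So 5 goes to E.

E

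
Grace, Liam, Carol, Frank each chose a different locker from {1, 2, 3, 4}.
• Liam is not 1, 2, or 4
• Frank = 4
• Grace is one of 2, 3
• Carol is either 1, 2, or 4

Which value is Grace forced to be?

2

Liam has just one choice, so Liam = 3. Remove 3 from Grace.
So Grace = 2.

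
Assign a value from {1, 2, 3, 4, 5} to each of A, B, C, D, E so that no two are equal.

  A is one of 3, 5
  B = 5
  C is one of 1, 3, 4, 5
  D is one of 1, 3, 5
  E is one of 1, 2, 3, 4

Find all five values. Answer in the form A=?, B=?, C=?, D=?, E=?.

B must be 5 (only option left). So A, C, D can't be 5.
A must be 3 (only option left). Strike 3 from C, D, E.
D's domain is down to {1}, so D = 1. Strike 1 from C, E.
C must be 4 (only option left). Remove 4 from E.
E must be 2 (only option left).

A=3, B=5, C=4, D=1, E=2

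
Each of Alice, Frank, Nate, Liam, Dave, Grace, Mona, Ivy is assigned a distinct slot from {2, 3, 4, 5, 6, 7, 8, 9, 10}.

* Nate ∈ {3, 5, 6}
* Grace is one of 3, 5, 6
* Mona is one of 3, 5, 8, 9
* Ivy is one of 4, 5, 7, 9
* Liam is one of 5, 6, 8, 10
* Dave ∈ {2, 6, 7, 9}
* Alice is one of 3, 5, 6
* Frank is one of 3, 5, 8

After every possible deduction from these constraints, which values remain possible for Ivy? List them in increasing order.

4, 7

Alice, Nate, Grace share exactly the 3 values {3, 5, 6}; by pigeonhole those values go to them, so strike 3, 5, 6 from Frank, Liam, Dave, Mona, Ivy.
Frank must be 8 (only option left). Strike 8 from Liam, Mona.
Liam has just one choice, so Liam = 10.
Mona's domain is down to {9}, so Mona = 9. Strike 9 from Dave, Ivy.
No further eliminations apply; Ivy can still be any of 4, 7.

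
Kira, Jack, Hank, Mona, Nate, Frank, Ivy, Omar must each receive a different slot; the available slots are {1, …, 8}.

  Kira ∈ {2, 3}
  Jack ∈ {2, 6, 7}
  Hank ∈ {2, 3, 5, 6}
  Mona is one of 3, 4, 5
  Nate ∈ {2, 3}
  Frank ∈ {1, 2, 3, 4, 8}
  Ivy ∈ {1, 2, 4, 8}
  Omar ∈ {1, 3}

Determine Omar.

The 8 variables together cover exactly {1, 2, 3, 4, 5, 6, 7, 8} — 8 values for 8 variables — and 7 appears only in Jack's list, so Jack = 7.
Among the 7 still-open variables, 6 fits only Hank (and all 7 values in {1, 2, 3, 4, 5, 6, 8} must be used), so Hank = 6.
The 6 still-open variables draw from only 6 values {1, 2, 3, 4, 5, 8}, so each is used; only Mona can be 5, hence Mona = 5.
The 2 variables Kira and Nate are confined to {2, 3}, which locks those values in; drop them from Frank, Ivy, Omar.
So Omar = 1.

1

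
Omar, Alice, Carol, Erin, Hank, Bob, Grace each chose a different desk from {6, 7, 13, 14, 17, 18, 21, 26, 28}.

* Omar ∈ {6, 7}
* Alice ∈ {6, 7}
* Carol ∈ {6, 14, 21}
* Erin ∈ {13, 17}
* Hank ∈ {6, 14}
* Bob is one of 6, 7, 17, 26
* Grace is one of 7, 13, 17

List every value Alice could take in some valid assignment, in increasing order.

Among the 7 variables, 21 fits only Carol (and all 7 values in {6, 7, 13, 14, 17, 21, 26} must be used), so Carol = 21.
The 6 still-open variables draw from only 6 values {6, 7, 13, 14, 17, 26}, so each is used; only Hank can be 14, hence Hank = 14.
The 5 still-open variables draw from only 5 values {6, 7, 13, 17, 26}, so each is used; only Bob can be 26, hence Bob = 26.
The 2 variables Omar and Alice are confined to {6, 7}, which locks those values in; drop them from Grace.
No further eliminations apply; Alice can still be any of 6, 7.

6, 7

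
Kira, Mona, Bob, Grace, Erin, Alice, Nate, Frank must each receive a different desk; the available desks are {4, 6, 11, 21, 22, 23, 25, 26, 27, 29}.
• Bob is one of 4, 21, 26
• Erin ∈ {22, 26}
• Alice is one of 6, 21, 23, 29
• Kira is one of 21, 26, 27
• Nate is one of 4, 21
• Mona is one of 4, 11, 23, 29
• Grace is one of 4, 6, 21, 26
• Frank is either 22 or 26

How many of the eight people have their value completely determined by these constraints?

Erin and Frank between them cover only {22, 26} — a naked pair. Remove those values from Kira, Bob, Grace.
Bob and Nate share exactly the 2 values {4, 21}; by pigeonhole those values go to them, so strike 4, 21 from Kira, Mona, Grace, Alice.
That leaves Kira = 27.
Grace's domain is down to {6}, so Grace = 6. Eliminate 6 elsewhere: Alice.
Determined: Kira=27, Grace=6. The other people each still have more than one consistent value. That makes 2.

2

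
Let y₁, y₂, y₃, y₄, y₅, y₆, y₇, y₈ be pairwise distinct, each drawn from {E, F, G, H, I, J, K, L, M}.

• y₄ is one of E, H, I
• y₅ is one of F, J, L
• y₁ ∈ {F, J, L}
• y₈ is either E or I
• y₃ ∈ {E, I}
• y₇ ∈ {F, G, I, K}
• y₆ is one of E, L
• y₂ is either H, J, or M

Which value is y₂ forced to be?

y₃ and y₈ share exactly the 2 values {E, I}; by pigeonhole those values go to them, so strike E, I from y₄, y₆, y₇.
y₄ has just one choice, so y₄ = H. Eliminate H elsewhere: y₂.
y₆ must be L (only option left). Eliminate L elsewhere: y₁, y₅.
y₁ and y₅ between them cover only {F, J} — a naked pair. Remove those values from y₂, y₇.
So y₂ = M.

M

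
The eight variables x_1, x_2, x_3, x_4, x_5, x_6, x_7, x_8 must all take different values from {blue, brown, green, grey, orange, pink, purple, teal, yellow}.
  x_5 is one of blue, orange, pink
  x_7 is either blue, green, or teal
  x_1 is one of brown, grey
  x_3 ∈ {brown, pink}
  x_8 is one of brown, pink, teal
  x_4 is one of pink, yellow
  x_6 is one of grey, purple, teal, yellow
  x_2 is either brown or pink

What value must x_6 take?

x_2 and x_3 share exactly the 2 values {brown, pink}; by pigeonhole those values go to them, so strike brown, pink from x_1, x_4, x_5, x_8.
x_1 must be grey (only option left). So x_6 can't be grey.
x_4 has just one choice, so x_4 = yellow. Remove yellow from x_6.
That leaves x_8 = teal. So x_6, x_7 can't be teal.
So x_6 = purple.

purple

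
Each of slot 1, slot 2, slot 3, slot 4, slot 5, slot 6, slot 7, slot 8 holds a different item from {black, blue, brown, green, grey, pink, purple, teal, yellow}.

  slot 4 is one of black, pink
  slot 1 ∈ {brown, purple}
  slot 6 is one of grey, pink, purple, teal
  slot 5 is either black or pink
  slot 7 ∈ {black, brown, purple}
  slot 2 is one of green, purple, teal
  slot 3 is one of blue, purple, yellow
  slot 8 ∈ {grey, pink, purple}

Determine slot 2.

green

The 2 variables slot 4 and slot 5 are confined to {black, pink}, which locks those values in; drop them from slot 6, slot 7, slot 8.
slot 1 and slot 7 between them cover only {brown, purple} — a naked pair. Remove those values from slot 2, slot 3, slot 6, slot 8.
slot 8 must be grey (only option left). Strike grey from slot 6.
slot 6's domain is down to {teal}, so slot 6 = teal. Strike teal from slot 2.
So slot 2 = green.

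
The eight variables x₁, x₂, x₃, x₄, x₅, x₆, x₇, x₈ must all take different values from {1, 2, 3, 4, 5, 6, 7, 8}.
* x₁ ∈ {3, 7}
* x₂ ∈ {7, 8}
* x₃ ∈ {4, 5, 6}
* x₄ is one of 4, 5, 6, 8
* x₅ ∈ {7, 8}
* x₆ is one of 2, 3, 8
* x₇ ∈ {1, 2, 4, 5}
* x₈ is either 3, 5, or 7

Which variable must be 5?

Among the 8 variables, 1 fits only x₇ (and all 8 values in {1, 2, 3, 4, 5, 6, 7, 8} must be used), so x₇ = 1.
The 7 still-open variables together cover exactly {2, 3, 4, 5, 6, 7, 8} — 7 values for 7 variables — and 2 appears only in x₆'s list, so x₆ = 2.
x₂ and x₅ share exactly the 2 values {7, 8}; by pigeonhole those values go to them, so strike 7, 8 from x₁, x₄, x₈.
That leaves x₁ = 3. Remove 3 from x₈.
So 5 goes to x₈.

x₈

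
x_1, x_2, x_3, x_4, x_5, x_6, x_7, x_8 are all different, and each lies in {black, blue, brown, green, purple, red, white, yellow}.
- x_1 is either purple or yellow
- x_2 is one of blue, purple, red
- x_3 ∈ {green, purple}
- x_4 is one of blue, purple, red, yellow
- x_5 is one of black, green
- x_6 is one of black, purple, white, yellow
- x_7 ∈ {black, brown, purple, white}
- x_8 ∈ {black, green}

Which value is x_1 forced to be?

Among the 8 variables, brown fits only x_7 (and all 8 values in {black, blue, brown, green, purple, red, white, yellow} must be used), so x_7 = brown.
Among the 7 still-open variables, white fits only x_6 (and all 7 values in {black, blue, green, purple, red, white, yellow} must be used), so x_6 = white.
x_5 and x_8 between them cover only {black, green} — a naked pair. Remove those values from x_3.
That leaves x_3 = purple. Remove purple from x_1, x_2, x_4.
So x_1 = yellow.

yellow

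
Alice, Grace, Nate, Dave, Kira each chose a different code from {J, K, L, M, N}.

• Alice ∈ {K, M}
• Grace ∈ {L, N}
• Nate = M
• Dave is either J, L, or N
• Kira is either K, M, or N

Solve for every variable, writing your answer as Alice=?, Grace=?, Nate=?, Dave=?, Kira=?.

Alice=K, Grace=L, Nate=M, Dave=J, Kira=N

Nate has just one choice, so Nate = M. Remove M from Alice, Kira.
Alice's domain is down to {K}, so Alice = K. Eliminate K elsewhere: Kira.
Kira must be N (only option left). So Grace, Dave can't be N.
Grace must be L (only option left). Eliminate L elsewhere: Dave.
Dave's domain is down to {J}, so Dave = J.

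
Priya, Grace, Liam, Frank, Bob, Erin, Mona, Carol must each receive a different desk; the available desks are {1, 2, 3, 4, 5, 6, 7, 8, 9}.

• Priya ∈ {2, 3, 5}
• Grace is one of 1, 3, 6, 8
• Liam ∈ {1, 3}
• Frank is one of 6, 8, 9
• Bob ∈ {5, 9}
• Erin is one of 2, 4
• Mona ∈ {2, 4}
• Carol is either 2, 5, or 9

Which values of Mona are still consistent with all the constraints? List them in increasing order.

2, 4

Erin and Mona between them cover only {2, 4} — a naked pair. Remove those values from Priya, Carol.
Bob and Carol share exactly the 2 values {5, 9}; by pigeonhole those values go to them, so strike 5, 9 from Priya, Frank.
Priya has just one choice, so Priya = 3. Eliminate 3 elsewhere: Grace, Liam.
That leaves Liam = 1. Eliminate 1 elsewhere: Grace.
No further eliminations apply; Mona can still be any of 2, 4.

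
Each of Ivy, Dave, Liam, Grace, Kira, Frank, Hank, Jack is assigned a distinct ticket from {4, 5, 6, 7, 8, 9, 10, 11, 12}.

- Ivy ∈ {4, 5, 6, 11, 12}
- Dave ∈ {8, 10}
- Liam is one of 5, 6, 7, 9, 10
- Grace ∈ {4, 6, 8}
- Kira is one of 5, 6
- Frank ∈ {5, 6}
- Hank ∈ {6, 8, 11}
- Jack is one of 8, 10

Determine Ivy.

Dave and Jack between them cover only {8, 10} — a naked pair. Remove those values from Liam, Grace, Hank.
The 2 variables Kira and Frank are confined to {5, 6}, which locks those values in; drop them from Ivy, Liam, Grace, Hank.
That leaves Grace = 4. Remove 4 from Ivy.
Hank must be 11 (only option left). Remove 11 from Ivy.
So Ivy = 12.

12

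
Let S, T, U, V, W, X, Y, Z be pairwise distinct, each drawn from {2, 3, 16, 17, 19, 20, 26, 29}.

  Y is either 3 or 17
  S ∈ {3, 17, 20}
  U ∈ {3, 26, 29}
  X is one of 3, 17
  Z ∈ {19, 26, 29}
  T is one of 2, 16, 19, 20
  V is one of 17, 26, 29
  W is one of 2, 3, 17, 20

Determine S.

The 8 variables together cover exactly {2, 3, 16, 17, 19, 20, 26, 29} — 8 values for 8 variables — and 16 appears only in T's list, so T = 16.
The 7 still-open variables draw from only 7 values {2, 3, 17, 19, 20, 26, 29}, so each is used; only W can be 2, hence W = 2.
The 6 still-open variables draw from only 6 values {3, 17, 19, 20, 26, 29}, so each is used; only Z can be 19, hence Z = 19.
Among the 5 still-open variables, 20 fits only S (and all 5 values in {3, 17, 20, 26, 29} must be used), so S = 20.

20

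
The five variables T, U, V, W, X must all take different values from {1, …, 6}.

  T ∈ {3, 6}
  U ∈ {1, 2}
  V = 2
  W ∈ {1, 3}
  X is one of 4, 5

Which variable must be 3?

W

V must be 2 (only option left). So U can't be 2.
U's domain is down to {1}, so U = 1. Eliminate 1 elsewhere: W.
So 3 goes to W.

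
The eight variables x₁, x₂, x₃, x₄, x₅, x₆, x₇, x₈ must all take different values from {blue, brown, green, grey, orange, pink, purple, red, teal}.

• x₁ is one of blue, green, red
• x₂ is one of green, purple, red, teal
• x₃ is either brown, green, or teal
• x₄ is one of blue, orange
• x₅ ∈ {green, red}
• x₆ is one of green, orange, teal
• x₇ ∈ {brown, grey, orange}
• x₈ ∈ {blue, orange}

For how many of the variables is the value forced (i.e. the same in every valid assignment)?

4

The 8 variables draw from only 8 values {blue, brown, green, grey, orange, purple, red, teal}, so each is used; only x₇ can be grey, hence x₇ = grey.
The 7 still-open variables draw from only 7 values {blue, brown, green, orange, purple, red, teal}, so each is used; only x₃ can be brown, hence x₃ = brown.
The 6 still-open variables together cover exactly {blue, green, orange, purple, red, teal} — 6 values for 6 variables — and purple appears only in x₂'s list, so x₂ = purple.
The 5 still-open variables together cover exactly {blue, green, orange, red, teal} — 5 values for 5 variables — and teal appears only in x₆'s list, so x₆ = teal.
x₄ and x₈ share exactly the 2 values {blue, orange}; by pigeonhole those values go to them, so strike blue, orange from x₁.
Determined: x₂=purple, x₃=brown, x₆=teal, x₇=grey. The other variables each still have more than one consistent value. That makes 4.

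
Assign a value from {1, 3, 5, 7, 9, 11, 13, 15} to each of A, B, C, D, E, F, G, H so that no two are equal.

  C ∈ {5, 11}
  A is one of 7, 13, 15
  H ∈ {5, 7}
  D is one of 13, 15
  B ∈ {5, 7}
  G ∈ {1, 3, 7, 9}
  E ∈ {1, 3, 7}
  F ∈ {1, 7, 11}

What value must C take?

Among the 8 variables, 9 fits only G (and all 8 values in {1, 3, 5, 7, 9, 11, 13, 15} must be used), so G = 9.
Among the 7 still-open variables, 3 fits only E (and all 7 values in {1, 3, 5, 7, 11, 13, 15} must be used), so E = 3.
Among the 6 still-open variables, 1 fits only F (and all 6 values in {1, 5, 7, 11, 13, 15} must be used), so F = 1.
The 5 still-open variables together cover exactly {5, 7, 11, 13, 15} — 5 values for 5 variables — and 11 appears only in C's list, so C = 11.

11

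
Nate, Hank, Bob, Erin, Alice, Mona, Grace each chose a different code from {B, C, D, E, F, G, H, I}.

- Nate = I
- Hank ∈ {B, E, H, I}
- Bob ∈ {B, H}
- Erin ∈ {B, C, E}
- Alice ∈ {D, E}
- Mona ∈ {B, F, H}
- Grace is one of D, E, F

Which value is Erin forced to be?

C

Nate has just one choice, so Nate = I. Eliminate I elsewhere: Hank.
The 6 still-open variables draw from only 6 values {B, C, D, E, F, H}, so each is used; only Erin can be C, hence Erin = C.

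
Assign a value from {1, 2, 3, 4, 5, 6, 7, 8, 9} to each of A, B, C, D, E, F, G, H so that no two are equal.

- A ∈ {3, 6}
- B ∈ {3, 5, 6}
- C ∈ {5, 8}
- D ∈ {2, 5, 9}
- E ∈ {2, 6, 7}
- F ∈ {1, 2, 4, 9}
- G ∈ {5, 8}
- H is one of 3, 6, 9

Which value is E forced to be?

C and G between them cover only {5, 8} — a naked pair. Remove those values from B, D.
A and B between them cover only {3, 6} — a naked pair. Remove those values from E, H.
H's domain is down to {9}, so H = 9. So D, F can't be 9.
That leaves D = 2. Strike 2 from E, F.
So E = 7.

7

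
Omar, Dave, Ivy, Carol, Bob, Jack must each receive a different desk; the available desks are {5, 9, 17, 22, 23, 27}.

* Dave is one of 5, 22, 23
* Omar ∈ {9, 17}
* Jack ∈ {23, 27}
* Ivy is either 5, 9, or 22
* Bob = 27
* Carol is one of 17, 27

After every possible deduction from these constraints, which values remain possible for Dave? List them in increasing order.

Bob has just one choice, so Bob = 27. Strike 27 from Carol, Jack.
Jack has just one choice, so Jack = 23. Strike 23 from Dave.
Carol has just one choice, so Carol = 17. Eliminate 17 elsewhere: Omar.
Omar must be 9 (only option left). Strike 9 from Ivy.
No further eliminations apply; Dave can still be any of 5, 22.

5, 22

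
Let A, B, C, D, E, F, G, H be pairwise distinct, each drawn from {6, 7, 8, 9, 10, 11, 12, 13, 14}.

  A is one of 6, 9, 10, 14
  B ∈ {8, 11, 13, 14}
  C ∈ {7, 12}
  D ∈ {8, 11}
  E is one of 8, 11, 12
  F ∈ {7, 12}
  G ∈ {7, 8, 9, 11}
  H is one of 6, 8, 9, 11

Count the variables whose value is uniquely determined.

2

C and F share exactly the 2 values {7, 12}; by pigeonhole those values go to them, so strike 7, 12 from E, G.
D and E between them cover only {8, 11} — a naked pair. Remove those values from B, G, H.
That leaves G = 9. Strike 9 from A, H.
H must be 6 (only option left). Remove 6 from A.
Determined: G=9, H=6. The other variables each still have more than one consistent value. That makes 2.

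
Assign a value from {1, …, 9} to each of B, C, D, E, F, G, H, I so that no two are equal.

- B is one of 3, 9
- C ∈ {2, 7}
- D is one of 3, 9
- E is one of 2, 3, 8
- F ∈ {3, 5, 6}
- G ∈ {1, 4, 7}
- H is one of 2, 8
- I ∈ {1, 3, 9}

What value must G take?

B and D share exactly the 2 values {3, 9}; by pigeonhole those values go to them, so strike 3, 9 from E, F, I.
I has just one choice, so I = 1. Eliminate 1 elsewhere: G.
E and H between them cover only {2, 8} — a naked pair. Remove those values from C.
C has just one choice, so C = 7. So G can't be 7.
So G = 4.

4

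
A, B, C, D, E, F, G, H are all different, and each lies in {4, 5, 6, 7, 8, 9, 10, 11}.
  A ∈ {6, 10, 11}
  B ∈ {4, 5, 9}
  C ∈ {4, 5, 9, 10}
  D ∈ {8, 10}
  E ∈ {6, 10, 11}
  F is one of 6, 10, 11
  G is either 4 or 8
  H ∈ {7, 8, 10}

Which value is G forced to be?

4

Among the 8 variables, 7 fits only H (and all 8 values in {4, 5, 6, 7, 8, 9, 10, 11} must be used), so H = 7.
The 3 variables A, E, F are confined to {6, 10, 11}, which locks those values in; drop them from C, D.
D has just one choice, so D = 8. So G can't be 8.
So G = 4.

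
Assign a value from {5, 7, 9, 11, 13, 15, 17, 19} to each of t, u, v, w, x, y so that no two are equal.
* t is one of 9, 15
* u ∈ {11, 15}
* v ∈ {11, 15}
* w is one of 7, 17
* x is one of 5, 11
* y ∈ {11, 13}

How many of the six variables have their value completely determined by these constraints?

3

The 2 variables u and v are confined to {11, 15}, which locks those values in; drop them from t, x, y.
t has just one choice, so t = 9.
That leaves x = 5.
y's domain is down to {13}, so y = 13.
Determined: t=9, x=5, y=13. The other variables each still have more than one consistent value. That makes 3.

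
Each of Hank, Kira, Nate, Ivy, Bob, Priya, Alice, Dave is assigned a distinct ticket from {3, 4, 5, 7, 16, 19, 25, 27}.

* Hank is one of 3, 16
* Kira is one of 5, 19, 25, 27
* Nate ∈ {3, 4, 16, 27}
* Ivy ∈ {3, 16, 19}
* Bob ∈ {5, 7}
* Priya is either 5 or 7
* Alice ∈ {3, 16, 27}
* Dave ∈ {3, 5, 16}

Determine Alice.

The 8 variables draw from only 8 values {3, 4, 5, 7, 16, 19, 25, 27}, so each is used; only Nate can be 4, hence Nate = 4.
Among the 7 still-open variables, 25 fits only Kira (and all 7 values in {3, 5, 7, 16, 19, 25, 27} must be used), so Kira = 25.
The 6 still-open variables draw from only 6 values {3, 5, 7, 16, 19, 27}, so each is used; only Ivy can be 19, hence Ivy = 19.
The 5 still-open variables together cover exactly {3, 5, 7, 16, 27} — 5 values for 5 variables — and 27 appears only in Alice's list, so Alice = 27.

27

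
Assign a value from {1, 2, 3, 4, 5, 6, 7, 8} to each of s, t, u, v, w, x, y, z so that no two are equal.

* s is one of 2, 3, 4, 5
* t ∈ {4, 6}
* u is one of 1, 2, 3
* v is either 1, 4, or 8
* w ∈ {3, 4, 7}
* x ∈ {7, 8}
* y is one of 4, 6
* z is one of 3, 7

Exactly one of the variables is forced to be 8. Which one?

x

Among the 8 variables, 5 fits only s (and all 8 values in {1, 2, 3, 4, 5, 6, 7, 8} must be used), so s = 5.
The 7 still-open variables together cover exactly {1, 2, 3, 4, 6, 7, 8} — 7 values for 7 variables — and 2 appears only in u's list, so u = 2.
The 6 still-open variables draw from only 6 values {1, 3, 4, 6, 7, 8}, so each is used; only v can be 1, hence v = 1.
The 5 still-open variables draw from only 5 values {3, 4, 6, 7, 8}, so each is used; only x can be 8, hence x = 8.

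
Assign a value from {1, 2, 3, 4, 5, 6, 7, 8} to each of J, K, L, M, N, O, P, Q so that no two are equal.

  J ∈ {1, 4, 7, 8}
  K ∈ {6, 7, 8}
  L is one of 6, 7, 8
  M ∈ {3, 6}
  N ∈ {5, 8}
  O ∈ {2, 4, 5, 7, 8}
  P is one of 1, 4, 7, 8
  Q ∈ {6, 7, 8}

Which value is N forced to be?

The 8 variables together cover exactly {1, 2, 3, 4, 5, 6, 7, 8} — 8 values for 8 variables — and 2 appears only in O's list, so O = 2.
The 7 still-open variables together cover exactly {1, 3, 4, 5, 6, 7, 8} — 7 values for 7 variables — and 3 appears only in M's list, so M = 3.
The 6 still-open variables together cover exactly {1, 4, 5, 6, 7, 8} — 6 values for 6 variables — and 5 appears only in N's list, so N = 5.

5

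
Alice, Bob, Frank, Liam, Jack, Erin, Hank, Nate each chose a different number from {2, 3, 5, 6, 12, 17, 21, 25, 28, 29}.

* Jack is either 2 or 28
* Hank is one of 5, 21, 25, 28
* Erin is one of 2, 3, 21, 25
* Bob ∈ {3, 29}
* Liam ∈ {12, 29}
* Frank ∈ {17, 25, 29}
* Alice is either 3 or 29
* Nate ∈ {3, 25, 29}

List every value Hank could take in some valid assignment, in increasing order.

5, 21, 28

Alice and Bob between them cover only {3, 29} — a naked pair. Remove those values from Frank, Liam, Erin, Nate.
That leaves Liam = 12.
Nate has just one choice, so Nate = 25. Eliminate 25 elsewhere: Frank, Erin, Hank.
Frank must be 17 (only option left).
No further eliminations apply; Hank can still be any of 5, 21, 28.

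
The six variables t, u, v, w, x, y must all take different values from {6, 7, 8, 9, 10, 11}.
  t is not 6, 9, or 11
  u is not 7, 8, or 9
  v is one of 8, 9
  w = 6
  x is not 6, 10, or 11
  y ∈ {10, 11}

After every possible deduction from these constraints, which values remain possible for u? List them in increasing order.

10, 11

w must be 6 (only option left). So u can't be 6.
u and y share exactly the 2 values {10, 11}; by pigeonhole those values go to them, so strike 10, 11 from t.
No further eliminations apply; u can still be any of 10, 11.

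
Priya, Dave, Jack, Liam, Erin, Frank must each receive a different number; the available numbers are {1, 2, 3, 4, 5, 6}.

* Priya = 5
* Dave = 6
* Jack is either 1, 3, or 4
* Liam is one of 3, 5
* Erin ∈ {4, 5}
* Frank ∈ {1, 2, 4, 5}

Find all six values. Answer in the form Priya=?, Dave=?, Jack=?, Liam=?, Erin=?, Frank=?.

Priya's domain is down to {5}, so Priya = 5. Eliminate 5 elsewhere: Liam, Erin, Frank.
Dave must be 6 (only option left).
Liam's domain is down to {3}, so Liam = 3. So Jack can't be 3.
Erin must be 4 (only option left). Remove 4 from Jack, Frank.
Jack has just one choice, so Jack = 1. So Frank can't be 1.
Frank must be 2 (only option left).

Priya=5, Dave=6, Jack=1, Liam=3, Erin=4, Frank=2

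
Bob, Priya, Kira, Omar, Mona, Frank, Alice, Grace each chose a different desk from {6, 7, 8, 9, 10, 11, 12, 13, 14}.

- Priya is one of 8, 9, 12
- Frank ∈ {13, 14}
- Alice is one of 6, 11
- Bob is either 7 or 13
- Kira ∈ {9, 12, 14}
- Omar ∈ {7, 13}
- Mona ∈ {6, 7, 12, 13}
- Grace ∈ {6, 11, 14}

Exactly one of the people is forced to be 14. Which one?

The 8 variables together cover exactly {6, 7, 8, 9, 11, 12, 13, 14} — 8 values for 8 variables — and 8 appears only in Priya's list, so Priya = 8.
The 7 still-open variables draw from only 7 values {6, 7, 9, 11, 12, 13, 14}, so each is used; only Kira can be 9, hence Kira = 9.
Among the 6 still-open variables, 12 fits only Mona (and all 6 values in {6, 7, 11, 12, 13, 14} must be used), so Mona = 12.
Bob and Omar between them cover only {7, 13} — a naked pair. Remove those values from Frank.
So 14 goes to Frank.

Frank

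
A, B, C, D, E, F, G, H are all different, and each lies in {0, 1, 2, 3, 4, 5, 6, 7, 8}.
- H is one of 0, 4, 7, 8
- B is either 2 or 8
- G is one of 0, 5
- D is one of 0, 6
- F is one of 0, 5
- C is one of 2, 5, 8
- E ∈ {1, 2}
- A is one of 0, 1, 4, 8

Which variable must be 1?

E

The 8 variables together cover exactly {0, 1, 2, 4, 5, 6, 7, 8} — 8 values for 8 variables — and 6 appears only in D's list, so D = 6.
The 7 still-open variables draw from only 7 values {0, 1, 2, 4, 5, 7, 8}, so each is used; only H can be 7, hence H = 7.
The 6 still-open variables draw from only 6 values {0, 1, 2, 4, 5, 8}, so each is used; only A can be 4, hence A = 4.
The 5 still-open variables draw from only 5 values {0, 1, 2, 5, 8}, so each is used; only E can be 1, hence E = 1.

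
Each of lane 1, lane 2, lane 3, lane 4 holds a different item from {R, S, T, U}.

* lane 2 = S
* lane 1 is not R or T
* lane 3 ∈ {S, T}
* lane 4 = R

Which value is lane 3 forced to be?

lane 2's domain is down to {S}, so lane 2 = S. So lane 1, lane 3 can't be S.
So lane 3 = T.

T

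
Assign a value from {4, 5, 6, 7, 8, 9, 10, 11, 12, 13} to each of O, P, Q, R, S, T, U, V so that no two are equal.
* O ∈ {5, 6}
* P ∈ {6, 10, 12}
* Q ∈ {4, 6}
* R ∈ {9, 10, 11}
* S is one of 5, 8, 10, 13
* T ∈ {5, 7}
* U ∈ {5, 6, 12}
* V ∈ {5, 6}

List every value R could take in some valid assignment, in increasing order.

O and V share exactly the 2 values {5, 6}; by pigeonhole those values go to them, so strike 5, 6 from P, Q, S, T, U.
Q must be 4 (only option left).
T's domain is down to {7}, so T = 7.
That leaves U = 12. Remove 12 from P.
P has just one choice, so P = 10. Eliminate 10 elsewhere: R, S.
No further eliminations apply; R can still be any of 9, 11.

9, 11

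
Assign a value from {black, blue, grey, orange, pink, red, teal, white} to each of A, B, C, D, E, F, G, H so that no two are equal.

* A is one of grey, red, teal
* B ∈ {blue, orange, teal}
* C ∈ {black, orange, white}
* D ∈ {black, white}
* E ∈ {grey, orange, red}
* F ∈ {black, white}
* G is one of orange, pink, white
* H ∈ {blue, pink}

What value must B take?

teal

D and F share exactly the 2 values {black, white}; by pigeonhole those values go to them, so strike black, white from C, G.
C's domain is down to {orange}, so C = orange. So B, E, G can't be orange.
That leaves G = pink. So H can't be pink.
H has just one choice, so H = blue. So B can't be blue.
So B = teal.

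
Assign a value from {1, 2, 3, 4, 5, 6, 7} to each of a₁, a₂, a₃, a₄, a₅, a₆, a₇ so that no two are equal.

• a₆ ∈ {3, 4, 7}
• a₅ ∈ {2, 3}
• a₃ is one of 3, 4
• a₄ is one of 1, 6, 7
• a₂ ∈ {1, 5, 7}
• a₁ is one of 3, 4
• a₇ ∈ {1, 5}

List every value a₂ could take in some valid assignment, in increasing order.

1, 5

The 7 variables draw from only 7 values {1, 2, 3, 4, 5, 6, 7}, so each is used; only a₅ can be 2, hence a₅ = 2.
The 6 still-open variables together cover exactly {1, 3, 4, 5, 6, 7} — 6 values for 6 variables — and 6 appears only in a₄'s list, so a₄ = 6.
a₁ and a₃ between them cover only {3, 4} — a naked pair. Remove those values from a₆.
That leaves a₆ = 7. Strike 7 from a₂.
No further eliminations apply; a₂ can still be any of 1, 5.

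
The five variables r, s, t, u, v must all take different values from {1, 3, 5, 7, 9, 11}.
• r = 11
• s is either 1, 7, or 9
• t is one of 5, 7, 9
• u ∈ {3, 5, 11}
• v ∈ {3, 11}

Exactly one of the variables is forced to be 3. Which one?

r has just one choice, so r = 11. So u, v can't be 11.
So 3 goes to v.

v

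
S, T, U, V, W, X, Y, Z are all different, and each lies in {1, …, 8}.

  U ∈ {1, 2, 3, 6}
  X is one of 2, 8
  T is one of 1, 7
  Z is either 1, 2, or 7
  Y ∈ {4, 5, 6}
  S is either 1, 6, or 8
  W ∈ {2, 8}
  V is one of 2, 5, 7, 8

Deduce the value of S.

6

The 8 variables together cover exactly {1, 2, 3, 4, 5, 6, 7, 8} — 8 values for 8 variables — and 3 appears only in U's list, so U = 3.
The 7 still-open variables together cover exactly {1, 2, 4, 5, 6, 7, 8} — 7 values for 7 variables — and 4 appears only in Y's list, so Y = 4.
The 6 still-open variables together cover exactly {1, 2, 5, 6, 7, 8} — 6 values for 6 variables — and 5 appears only in V's list, so V = 5.
The 5 still-open variables together cover exactly {1, 2, 6, 7, 8} — 5 values for 5 variables — and 6 appears only in S's list, so S = 6.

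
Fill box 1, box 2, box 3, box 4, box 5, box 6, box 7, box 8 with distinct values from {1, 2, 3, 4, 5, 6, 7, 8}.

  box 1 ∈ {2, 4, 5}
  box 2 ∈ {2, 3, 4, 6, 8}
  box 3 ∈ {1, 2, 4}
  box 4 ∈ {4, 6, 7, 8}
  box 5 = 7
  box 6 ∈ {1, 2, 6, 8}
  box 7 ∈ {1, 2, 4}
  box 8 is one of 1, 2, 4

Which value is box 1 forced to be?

5

box 5's domain is down to {7}, so box 5 = 7. So box 4 can't be 7.
The 7 still-open variables draw from only 7 values {1, 2, 3, 4, 5, 6, 8}, so each is used; only box 2 can be 3, hence box 2 = 3.
The 6 still-open variables together cover exactly {1, 2, 4, 5, 6, 8} — 6 values for 6 variables — and 5 appears only in box 1's list, so box 1 = 5.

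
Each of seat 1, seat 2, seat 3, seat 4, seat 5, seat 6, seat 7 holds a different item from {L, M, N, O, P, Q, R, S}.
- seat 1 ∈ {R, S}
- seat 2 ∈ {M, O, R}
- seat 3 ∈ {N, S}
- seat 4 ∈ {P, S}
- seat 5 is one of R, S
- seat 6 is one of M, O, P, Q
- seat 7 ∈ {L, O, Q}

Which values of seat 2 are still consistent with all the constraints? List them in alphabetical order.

M, O

The 2 variables seat 1 and seat 5 are confined to {R, S}, which locks those values in; drop them from seat 2, seat 3, seat 4.
seat 3's domain is down to {N}, so seat 3 = N.
seat 4 must be P (only option left). Eliminate P elsewhere: seat 6.
No further eliminations apply; seat 2 can still be any of M, O.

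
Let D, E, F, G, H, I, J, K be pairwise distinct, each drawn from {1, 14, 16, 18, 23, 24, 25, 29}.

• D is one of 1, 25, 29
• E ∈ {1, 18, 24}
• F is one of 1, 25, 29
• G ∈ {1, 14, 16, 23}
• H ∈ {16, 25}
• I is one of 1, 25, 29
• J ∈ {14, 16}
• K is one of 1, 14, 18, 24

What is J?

14

Among the 8 variables, 23 fits only G (and all 8 values in {1, 14, 16, 18, 23, 24, 25, 29} must be used), so G = 23.
D, F, I share exactly the 3 values {1, 25, 29}; by pigeonhole those values go to them, so strike 1, 25, 29 from E, H, K.
H's domain is down to {16}, so H = 16. Strike 16 from J.
So J = 14.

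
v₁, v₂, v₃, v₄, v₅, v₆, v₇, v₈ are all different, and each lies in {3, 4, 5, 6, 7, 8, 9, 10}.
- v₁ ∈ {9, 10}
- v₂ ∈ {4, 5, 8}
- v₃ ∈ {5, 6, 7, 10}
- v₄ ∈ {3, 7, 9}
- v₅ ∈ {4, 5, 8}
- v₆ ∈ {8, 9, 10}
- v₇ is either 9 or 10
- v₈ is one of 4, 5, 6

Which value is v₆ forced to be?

The 8 variables draw from only 8 values {3, 4, 5, 6, 7, 8, 9, 10}, so each is used; only v₄ can be 3, hence v₄ = 3.
The 7 still-open variables draw from only 7 values {4, 5, 6, 7, 8, 9, 10}, so each is used; only v₃ can be 7, hence v₃ = 7.
Among the 6 still-open variables, 6 fits only v₈ (and all 6 values in {4, 5, 6, 8, 9, 10} must be used), so v₈ = 6.
v₁ and v₇ share exactly the 2 values {9, 10}; by pigeonhole those values go to them, so strike 9, 10 from v₆.
So v₆ = 8.

8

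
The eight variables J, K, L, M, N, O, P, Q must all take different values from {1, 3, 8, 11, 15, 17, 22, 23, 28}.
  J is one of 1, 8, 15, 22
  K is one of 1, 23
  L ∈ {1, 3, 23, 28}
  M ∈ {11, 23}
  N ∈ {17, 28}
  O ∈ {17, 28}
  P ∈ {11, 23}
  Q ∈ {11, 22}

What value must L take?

3

M and P share exactly the 2 values {11, 23}; by pigeonhole those values go to them, so strike 11, 23 from K, L, Q.
That leaves K = 1. So J, L can't be 1.
Q's domain is down to {22}, so Q = 22. So J can't be 22.
N and O share exactly the 2 values {17, 28}; by pigeonhole those values go to them, so strike 17, 28 from L.
So L = 3.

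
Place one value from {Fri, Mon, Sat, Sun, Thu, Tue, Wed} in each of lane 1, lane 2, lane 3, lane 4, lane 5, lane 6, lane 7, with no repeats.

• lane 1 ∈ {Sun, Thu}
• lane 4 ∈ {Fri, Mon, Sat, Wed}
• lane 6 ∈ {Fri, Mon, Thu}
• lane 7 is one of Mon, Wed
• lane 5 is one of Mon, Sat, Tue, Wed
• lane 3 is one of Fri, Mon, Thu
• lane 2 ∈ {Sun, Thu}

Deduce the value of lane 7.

The 7 variables draw from only 7 values {Fri, Mon, Sat, Sun, Thu, Tue, Wed}, so each is used; only lane 5 can be Tue, hence lane 5 = Tue.
Among the 6 still-open variables, Sat fits only lane 4 (and all 6 values in {Fri, Mon, Sat, Sun, Thu, Wed} must be used), so lane 4 = Sat.
Among the 5 still-open variables, Wed fits only lane 7 (and all 5 values in {Fri, Mon, Sun, Thu, Wed} must be used), so lane 7 = Wed.

Wed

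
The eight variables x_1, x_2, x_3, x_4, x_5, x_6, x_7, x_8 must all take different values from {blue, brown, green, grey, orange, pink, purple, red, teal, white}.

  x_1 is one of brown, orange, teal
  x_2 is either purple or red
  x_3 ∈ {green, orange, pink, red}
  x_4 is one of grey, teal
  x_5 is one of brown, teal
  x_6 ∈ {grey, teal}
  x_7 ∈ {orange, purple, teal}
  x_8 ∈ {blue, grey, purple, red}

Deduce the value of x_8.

x_4 and x_6 share exactly the 2 values {grey, teal}; by pigeonhole those values go to them, so strike grey, teal from x_1, x_5, x_7, x_8.
x_5 must be brown (only option left). So x_1 can't be brown.
x_1 has just one choice, so x_1 = orange. Remove orange from x_3, x_7.
x_7's domain is down to {purple}, so x_7 = purple. Remove purple from x_2, x_8.
That leaves x_2 = red. Eliminate red elsewhere: x_3, x_8.
So x_8 = blue.

blue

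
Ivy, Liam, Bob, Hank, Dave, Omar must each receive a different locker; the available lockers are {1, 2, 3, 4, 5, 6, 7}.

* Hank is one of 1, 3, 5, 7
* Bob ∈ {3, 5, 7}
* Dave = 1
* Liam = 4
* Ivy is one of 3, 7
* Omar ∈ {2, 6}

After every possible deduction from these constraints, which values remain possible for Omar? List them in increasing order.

2, 6

Liam's domain is down to {4}, so Liam = 4.
Dave must be 1 (only option left). Strike 1 from Hank.
No further eliminations apply; Omar can still be any of 2, 6.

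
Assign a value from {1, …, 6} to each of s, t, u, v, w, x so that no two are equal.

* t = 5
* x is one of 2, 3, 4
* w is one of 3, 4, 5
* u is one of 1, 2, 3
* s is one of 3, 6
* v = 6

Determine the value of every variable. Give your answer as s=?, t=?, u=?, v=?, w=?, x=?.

s=3, t=5, u=1, v=6, w=4, x=2

t has just one choice, so t = 5. Strike 5 from w.
v must be 6 (only option left). Eliminate 6 elsewhere: s.
s's domain is down to {3}, so s = 3. Strike 3 from u, w, x.
That leaves w = 4. So x can't be 4.
x's domain is down to {2}, so x = 2. Eliminate 2 elsewhere: u.
u has just one choice, so u = 1.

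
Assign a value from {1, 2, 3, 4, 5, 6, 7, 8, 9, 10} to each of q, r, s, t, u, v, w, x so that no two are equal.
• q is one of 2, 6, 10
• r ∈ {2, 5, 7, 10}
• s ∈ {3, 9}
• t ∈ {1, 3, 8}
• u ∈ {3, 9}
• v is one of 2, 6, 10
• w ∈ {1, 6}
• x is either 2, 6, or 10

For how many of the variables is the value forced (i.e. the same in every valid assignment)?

s and u share exactly the 2 values {3, 9}; by pigeonhole those values go to them, so strike 3, 9 from t.
The 3 variables q, v, x are confined to {2, 6, 10}, which locks those values in; drop them from r, w.
That leaves w = 1. Eliminate 1 elsewhere: t.
t has just one choice, so t = 8.
Determined: t=8, w=1. The other variables each still have more than one consistent value. That makes 2.

2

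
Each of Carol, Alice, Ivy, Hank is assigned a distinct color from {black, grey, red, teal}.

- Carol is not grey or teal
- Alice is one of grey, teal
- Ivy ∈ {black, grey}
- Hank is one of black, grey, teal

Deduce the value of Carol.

The 4 variables draw from only 4 values {black, grey, red, teal}, so each is used; only Carol can be red, hence Carol = red.

red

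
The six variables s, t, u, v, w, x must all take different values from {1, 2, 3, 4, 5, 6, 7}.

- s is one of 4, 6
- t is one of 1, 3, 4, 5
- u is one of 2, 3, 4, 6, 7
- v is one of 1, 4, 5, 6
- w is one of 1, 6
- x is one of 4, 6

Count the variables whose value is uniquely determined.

The 2 variables s and x are confined to {4, 6}, which locks those values in; drop them from t, u, v, w.
w's domain is down to {1}, so w = 1. So t, v can't be 1.
That leaves v = 5. Eliminate 5 elsewhere: t.
t has just one choice, so t = 3. Strike 3 from u.
Determined: t=3, v=5, w=1. The other variables each still have more than one consistent value. That makes 3.

3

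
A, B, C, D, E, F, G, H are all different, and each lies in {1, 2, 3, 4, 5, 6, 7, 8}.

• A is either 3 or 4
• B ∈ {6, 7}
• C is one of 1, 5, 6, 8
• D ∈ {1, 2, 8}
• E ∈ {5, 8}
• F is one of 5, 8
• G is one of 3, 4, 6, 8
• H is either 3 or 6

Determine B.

The 8 variables together cover exactly {1, 2, 3, 4, 5, 6, 7, 8} — 8 values for 8 variables — and 2 appears only in D's list, so D = 2.
The 7 still-open variables together cover exactly {1, 3, 4, 5, 6, 7, 8} — 7 values for 7 variables — and 1 appears only in C's list, so C = 1.
Among the 6 still-open variables, 7 fits only B (and all 6 values in {3, 4, 5, 6, 7, 8} must be used), so B = 7.

7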